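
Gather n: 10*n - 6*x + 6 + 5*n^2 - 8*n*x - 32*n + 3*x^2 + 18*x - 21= 5*n^2 + n*(-8*x - 22) + 3*x^2 + 12*x - 15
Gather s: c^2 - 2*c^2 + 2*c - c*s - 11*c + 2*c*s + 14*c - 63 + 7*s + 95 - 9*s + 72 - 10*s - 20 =-c^2 + 5*c + s*(c - 12) + 84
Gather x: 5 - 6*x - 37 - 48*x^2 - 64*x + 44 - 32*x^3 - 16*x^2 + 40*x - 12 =-32*x^3 - 64*x^2 - 30*x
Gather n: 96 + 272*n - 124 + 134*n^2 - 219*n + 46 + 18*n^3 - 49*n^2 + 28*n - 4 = 18*n^3 + 85*n^2 + 81*n + 14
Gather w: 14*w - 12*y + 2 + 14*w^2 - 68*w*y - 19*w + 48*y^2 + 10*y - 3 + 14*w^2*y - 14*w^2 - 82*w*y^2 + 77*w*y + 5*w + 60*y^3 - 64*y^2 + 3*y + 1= 14*w^2*y + w*(-82*y^2 + 9*y) + 60*y^3 - 16*y^2 + y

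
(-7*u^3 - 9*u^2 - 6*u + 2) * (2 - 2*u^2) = 14*u^5 + 18*u^4 - 2*u^3 - 22*u^2 - 12*u + 4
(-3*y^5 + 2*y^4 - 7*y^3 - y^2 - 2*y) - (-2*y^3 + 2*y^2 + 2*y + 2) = -3*y^5 + 2*y^4 - 5*y^3 - 3*y^2 - 4*y - 2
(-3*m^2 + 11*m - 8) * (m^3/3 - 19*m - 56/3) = -m^5 + 11*m^4/3 + 163*m^3/3 - 153*m^2 - 160*m/3 + 448/3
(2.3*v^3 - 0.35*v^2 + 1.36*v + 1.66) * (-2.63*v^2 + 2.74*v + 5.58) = -6.049*v^5 + 7.2225*v^4 + 8.2982*v^3 - 2.5924*v^2 + 12.1372*v + 9.2628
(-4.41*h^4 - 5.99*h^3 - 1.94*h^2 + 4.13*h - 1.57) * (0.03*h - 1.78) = -0.1323*h^5 + 7.6701*h^4 + 10.604*h^3 + 3.5771*h^2 - 7.3985*h + 2.7946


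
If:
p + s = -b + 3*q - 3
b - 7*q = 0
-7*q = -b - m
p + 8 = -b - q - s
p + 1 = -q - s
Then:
No Solution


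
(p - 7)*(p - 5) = p^2 - 12*p + 35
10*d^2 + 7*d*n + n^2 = (2*d + n)*(5*d + n)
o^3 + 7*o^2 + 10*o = o*(o + 2)*(o + 5)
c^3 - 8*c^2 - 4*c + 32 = (c - 8)*(c - 2)*(c + 2)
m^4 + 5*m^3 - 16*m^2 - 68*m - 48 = (m - 4)*(m + 1)*(m + 2)*(m + 6)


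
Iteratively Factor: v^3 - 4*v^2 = (v - 4)*(v^2) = v*(v - 4)*(v)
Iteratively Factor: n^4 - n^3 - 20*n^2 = (n + 4)*(n^3 - 5*n^2) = (n - 5)*(n + 4)*(n^2) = n*(n - 5)*(n + 4)*(n)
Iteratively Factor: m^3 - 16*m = (m - 4)*(m^2 + 4*m) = (m - 4)*(m + 4)*(m)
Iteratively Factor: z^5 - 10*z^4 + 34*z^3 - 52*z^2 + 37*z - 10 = (z - 5)*(z^4 - 5*z^3 + 9*z^2 - 7*z + 2) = (z - 5)*(z - 1)*(z^3 - 4*z^2 + 5*z - 2) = (z - 5)*(z - 1)^2*(z^2 - 3*z + 2) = (z - 5)*(z - 1)^3*(z - 2)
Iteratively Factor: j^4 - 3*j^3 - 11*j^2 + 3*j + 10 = (j - 5)*(j^3 + 2*j^2 - j - 2) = (j - 5)*(j + 2)*(j^2 - 1) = (j - 5)*(j + 1)*(j + 2)*(j - 1)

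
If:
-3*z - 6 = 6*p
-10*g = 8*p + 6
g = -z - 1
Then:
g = -1/7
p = -4/7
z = -6/7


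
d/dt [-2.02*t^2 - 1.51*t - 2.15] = -4.04*t - 1.51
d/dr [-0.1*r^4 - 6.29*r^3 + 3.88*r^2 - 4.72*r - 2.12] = -0.4*r^3 - 18.87*r^2 + 7.76*r - 4.72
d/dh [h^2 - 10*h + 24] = 2*h - 10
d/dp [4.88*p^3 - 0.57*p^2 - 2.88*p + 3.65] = 14.64*p^2 - 1.14*p - 2.88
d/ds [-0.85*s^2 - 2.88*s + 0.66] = -1.7*s - 2.88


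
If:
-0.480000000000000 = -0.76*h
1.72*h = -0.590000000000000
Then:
No Solution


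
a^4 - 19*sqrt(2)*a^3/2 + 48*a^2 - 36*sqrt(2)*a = a*(a - 6*sqrt(2))*(a - 2*sqrt(2))*(a - 3*sqrt(2)/2)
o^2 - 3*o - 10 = (o - 5)*(o + 2)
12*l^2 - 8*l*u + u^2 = (-6*l + u)*(-2*l + u)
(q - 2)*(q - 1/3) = q^2 - 7*q/3 + 2/3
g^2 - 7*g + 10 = (g - 5)*(g - 2)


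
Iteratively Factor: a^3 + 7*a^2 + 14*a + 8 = (a + 2)*(a^2 + 5*a + 4) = (a + 1)*(a + 2)*(a + 4)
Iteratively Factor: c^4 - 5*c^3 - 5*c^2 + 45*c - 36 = (c - 3)*(c^3 - 2*c^2 - 11*c + 12) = (c - 3)*(c + 3)*(c^2 - 5*c + 4) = (c - 3)*(c - 1)*(c + 3)*(c - 4)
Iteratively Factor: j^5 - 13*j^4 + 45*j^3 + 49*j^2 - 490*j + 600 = (j - 2)*(j^4 - 11*j^3 + 23*j^2 + 95*j - 300) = (j - 4)*(j - 2)*(j^3 - 7*j^2 - 5*j + 75) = (j - 5)*(j - 4)*(j - 2)*(j^2 - 2*j - 15) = (j - 5)*(j - 4)*(j - 2)*(j + 3)*(j - 5)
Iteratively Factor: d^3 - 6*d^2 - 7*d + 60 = (d - 5)*(d^2 - d - 12) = (d - 5)*(d - 4)*(d + 3)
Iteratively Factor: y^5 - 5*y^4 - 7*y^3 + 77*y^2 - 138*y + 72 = (y - 1)*(y^4 - 4*y^3 - 11*y^2 + 66*y - 72) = (y - 1)*(y + 4)*(y^3 - 8*y^2 + 21*y - 18) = (y - 3)*(y - 1)*(y + 4)*(y^2 - 5*y + 6) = (y - 3)*(y - 2)*(y - 1)*(y + 4)*(y - 3)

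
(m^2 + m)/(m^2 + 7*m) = (m + 1)/(m + 7)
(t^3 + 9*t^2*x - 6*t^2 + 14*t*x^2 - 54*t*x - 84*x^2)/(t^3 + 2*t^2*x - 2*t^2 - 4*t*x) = (t^2 + 7*t*x - 6*t - 42*x)/(t*(t - 2))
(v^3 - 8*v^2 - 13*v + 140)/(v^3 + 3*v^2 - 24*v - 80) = (v - 7)/(v + 4)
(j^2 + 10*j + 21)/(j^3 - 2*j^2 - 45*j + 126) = (j + 3)/(j^2 - 9*j + 18)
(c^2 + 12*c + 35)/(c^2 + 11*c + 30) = (c + 7)/(c + 6)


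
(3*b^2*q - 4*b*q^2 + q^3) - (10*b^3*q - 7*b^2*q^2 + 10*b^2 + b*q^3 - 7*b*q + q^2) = -10*b^3*q + 7*b^2*q^2 + 3*b^2*q - 10*b^2 - b*q^3 - 4*b*q^2 + 7*b*q + q^3 - q^2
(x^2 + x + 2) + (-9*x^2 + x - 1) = -8*x^2 + 2*x + 1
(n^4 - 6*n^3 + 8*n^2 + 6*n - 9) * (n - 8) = n^5 - 14*n^4 + 56*n^3 - 58*n^2 - 57*n + 72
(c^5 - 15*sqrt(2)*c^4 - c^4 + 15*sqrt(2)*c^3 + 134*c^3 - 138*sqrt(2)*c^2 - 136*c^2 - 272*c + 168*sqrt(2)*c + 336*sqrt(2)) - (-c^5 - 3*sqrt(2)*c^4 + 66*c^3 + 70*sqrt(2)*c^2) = 2*c^5 - 12*sqrt(2)*c^4 - c^4 + 15*sqrt(2)*c^3 + 68*c^3 - 208*sqrt(2)*c^2 - 136*c^2 - 272*c + 168*sqrt(2)*c + 336*sqrt(2)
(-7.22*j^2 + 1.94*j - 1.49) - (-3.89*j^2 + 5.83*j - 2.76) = -3.33*j^2 - 3.89*j + 1.27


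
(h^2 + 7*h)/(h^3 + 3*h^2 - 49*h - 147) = h/(h^2 - 4*h - 21)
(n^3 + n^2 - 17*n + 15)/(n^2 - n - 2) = (-n^3 - n^2 + 17*n - 15)/(-n^2 + n + 2)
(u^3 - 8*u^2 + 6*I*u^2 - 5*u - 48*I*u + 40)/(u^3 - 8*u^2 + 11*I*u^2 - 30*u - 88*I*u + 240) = (u + I)/(u + 6*I)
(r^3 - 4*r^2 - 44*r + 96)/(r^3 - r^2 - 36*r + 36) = (r^2 - 10*r + 16)/(r^2 - 7*r + 6)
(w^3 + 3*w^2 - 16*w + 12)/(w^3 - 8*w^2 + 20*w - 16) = (w^2 + 5*w - 6)/(w^2 - 6*w + 8)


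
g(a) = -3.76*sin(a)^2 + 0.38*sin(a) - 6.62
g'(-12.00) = -3.08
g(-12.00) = -7.50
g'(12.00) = 3.73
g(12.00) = -7.91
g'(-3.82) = 3.38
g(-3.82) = -7.86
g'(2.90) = 1.38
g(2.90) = -6.74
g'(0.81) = -3.49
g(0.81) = -8.32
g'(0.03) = 0.15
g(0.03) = -6.61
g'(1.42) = -1.06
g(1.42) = -9.92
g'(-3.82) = 3.38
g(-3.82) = -7.86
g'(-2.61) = -3.61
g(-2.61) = -7.78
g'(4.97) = 1.95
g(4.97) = -10.50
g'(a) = -7.52*sin(a)*cos(a) + 0.38*cos(a)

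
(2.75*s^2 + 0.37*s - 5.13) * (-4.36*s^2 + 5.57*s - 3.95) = -11.99*s^4 + 13.7043*s^3 + 13.5652*s^2 - 30.0356*s + 20.2635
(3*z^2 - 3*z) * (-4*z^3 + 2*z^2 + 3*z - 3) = -12*z^5 + 18*z^4 + 3*z^3 - 18*z^2 + 9*z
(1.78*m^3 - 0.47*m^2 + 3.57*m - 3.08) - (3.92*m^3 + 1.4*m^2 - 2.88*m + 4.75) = -2.14*m^3 - 1.87*m^2 + 6.45*m - 7.83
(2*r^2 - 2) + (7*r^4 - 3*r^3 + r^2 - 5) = 7*r^4 - 3*r^3 + 3*r^2 - 7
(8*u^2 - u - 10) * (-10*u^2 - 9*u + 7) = -80*u^4 - 62*u^3 + 165*u^2 + 83*u - 70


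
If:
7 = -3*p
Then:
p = -7/3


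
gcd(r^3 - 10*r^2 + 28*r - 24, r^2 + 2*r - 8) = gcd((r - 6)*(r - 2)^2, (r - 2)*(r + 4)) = r - 2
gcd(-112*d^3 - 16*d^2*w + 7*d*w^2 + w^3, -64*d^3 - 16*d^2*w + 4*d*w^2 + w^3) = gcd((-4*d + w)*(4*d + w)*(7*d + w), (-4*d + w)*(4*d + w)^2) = -16*d^2 + w^2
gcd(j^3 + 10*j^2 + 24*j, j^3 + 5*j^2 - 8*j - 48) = j + 4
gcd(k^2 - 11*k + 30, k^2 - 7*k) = 1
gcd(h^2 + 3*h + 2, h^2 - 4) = h + 2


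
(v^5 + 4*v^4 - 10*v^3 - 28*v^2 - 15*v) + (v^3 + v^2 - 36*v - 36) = v^5 + 4*v^4 - 9*v^3 - 27*v^2 - 51*v - 36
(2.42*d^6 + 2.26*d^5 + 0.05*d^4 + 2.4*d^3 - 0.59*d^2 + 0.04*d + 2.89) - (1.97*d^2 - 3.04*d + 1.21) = 2.42*d^6 + 2.26*d^5 + 0.05*d^4 + 2.4*d^3 - 2.56*d^2 + 3.08*d + 1.68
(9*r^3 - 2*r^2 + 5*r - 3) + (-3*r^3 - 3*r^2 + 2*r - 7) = 6*r^3 - 5*r^2 + 7*r - 10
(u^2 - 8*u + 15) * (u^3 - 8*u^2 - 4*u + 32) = u^5 - 16*u^4 + 75*u^3 - 56*u^2 - 316*u + 480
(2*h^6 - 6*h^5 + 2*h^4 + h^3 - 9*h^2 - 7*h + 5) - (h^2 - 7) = 2*h^6 - 6*h^5 + 2*h^4 + h^3 - 10*h^2 - 7*h + 12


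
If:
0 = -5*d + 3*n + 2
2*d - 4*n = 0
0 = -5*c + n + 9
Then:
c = 13/7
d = 4/7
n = 2/7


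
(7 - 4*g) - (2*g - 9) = 16 - 6*g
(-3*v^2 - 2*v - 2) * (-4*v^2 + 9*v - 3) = 12*v^4 - 19*v^3 - v^2 - 12*v + 6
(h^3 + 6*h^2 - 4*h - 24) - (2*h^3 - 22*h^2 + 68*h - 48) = -h^3 + 28*h^2 - 72*h + 24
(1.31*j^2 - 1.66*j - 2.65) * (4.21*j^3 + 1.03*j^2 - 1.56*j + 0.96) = 5.5151*j^5 - 5.6393*j^4 - 14.9099*j^3 + 1.1177*j^2 + 2.5404*j - 2.544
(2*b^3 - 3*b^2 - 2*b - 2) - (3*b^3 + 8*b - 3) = -b^3 - 3*b^2 - 10*b + 1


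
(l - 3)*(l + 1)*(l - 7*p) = l^3 - 7*l^2*p - 2*l^2 + 14*l*p - 3*l + 21*p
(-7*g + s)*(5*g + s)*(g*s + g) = -35*g^3*s - 35*g^3 - 2*g^2*s^2 - 2*g^2*s + g*s^3 + g*s^2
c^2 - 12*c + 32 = (c - 8)*(c - 4)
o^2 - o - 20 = (o - 5)*(o + 4)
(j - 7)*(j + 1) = j^2 - 6*j - 7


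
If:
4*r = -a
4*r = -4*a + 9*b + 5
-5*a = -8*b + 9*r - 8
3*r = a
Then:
No Solution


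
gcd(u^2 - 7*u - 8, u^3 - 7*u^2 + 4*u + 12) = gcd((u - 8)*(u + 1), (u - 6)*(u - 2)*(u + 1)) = u + 1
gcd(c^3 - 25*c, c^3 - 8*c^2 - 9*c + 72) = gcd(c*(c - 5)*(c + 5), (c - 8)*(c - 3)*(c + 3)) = 1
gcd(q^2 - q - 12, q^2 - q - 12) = q^2 - q - 12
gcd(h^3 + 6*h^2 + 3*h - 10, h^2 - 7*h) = 1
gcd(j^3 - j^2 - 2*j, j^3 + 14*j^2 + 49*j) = j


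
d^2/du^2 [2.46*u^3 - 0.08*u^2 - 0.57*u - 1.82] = 14.76*u - 0.16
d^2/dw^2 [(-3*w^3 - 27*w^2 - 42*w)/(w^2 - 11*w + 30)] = 72*(-17*w^3 + 150*w^2 - 120*w - 1060)/(w^6 - 33*w^5 + 453*w^4 - 3311*w^3 + 13590*w^2 - 29700*w + 27000)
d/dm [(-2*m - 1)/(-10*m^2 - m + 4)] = (20*m^2 + 2*m - (2*m + 1)*(20*m + 1) - 8)/(10*m^2 + m - 4)^2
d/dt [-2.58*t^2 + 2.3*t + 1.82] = 2.3 - 5.16*t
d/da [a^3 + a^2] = a*(3*a + 2)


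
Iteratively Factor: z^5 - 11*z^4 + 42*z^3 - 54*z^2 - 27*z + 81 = (z + 1)*(z^4 - 12*z^3 + 54*z^2 - 108*z + 81) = (z - 3)*(z + 1)*(z^3 - 9*z^2 + 27*z - 27) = (z - 3)^2*(z + 1)*(z^2 - 6*z + 9) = (z - 3)^3*(z + 1)*(z - 3)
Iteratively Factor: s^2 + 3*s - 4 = (s - 1)*(s + 4)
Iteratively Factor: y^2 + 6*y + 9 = (y + 3)*(y + 3)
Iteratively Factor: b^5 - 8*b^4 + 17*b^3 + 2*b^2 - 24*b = (b - 3)*(b^4 - 5*b^3 + 2*b^2 + 8*b) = (b - 4)*(b - 3)*(b^3 - b^2 - 2*b) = b*(b - 4)*(b - 3)*(b^2 - b - 2) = b*(b - 4)*(b - 3)*(b - 2)*(b + 1)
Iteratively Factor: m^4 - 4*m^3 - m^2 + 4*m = (m - 1)*(m^3 - 3*m^2 - 4*m) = (m - 4)*(m - 1)*(m^2 + m) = m*(m - 4)*(m - 1)*(m + 1)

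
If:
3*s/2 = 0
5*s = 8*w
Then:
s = 0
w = 0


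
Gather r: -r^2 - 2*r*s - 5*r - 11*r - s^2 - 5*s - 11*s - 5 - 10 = -r^2 + r*(-2*s - 16) - s^2 - 16*s - 15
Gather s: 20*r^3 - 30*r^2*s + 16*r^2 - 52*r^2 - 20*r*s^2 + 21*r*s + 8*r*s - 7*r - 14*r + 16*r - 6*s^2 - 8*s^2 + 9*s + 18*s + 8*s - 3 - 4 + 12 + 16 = 20*r^3 - 36*r^2 - 5*r + s^2*(-20*r - 14) + s*(-30*r^2 + 29*r + 35) + 21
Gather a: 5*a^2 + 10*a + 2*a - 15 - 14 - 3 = 5*a^2 + 12*a - 32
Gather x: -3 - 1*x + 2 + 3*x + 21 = 2*x + 20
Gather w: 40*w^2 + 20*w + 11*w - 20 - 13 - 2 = 40*w^2 + 31*w - 35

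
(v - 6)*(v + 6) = v^2 - 36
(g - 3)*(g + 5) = g^2 + 2*g - 15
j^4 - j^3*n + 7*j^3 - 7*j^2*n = j^2*(j + 7)*(j - n)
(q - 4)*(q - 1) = q^2 - 5*q + 4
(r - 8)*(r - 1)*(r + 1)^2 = r^4 - 7*r^3 - 9*r^2 + 7*r + 8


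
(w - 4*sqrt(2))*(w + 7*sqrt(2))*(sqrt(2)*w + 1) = sqrt(2)*w^3 + 7*w^2 - 53*sqrt(2)*w - 56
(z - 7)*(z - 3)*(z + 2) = z^3 - 8*z^2 + z + 42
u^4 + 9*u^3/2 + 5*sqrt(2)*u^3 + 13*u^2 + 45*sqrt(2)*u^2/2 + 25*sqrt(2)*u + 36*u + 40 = (u + 2)*(u + 5/2)*(u + sqrt(2))*(u + 4*sqrt(2))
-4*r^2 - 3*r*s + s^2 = (-4*r + s)*(r + s)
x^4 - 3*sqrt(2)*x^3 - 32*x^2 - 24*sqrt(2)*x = x*(x - 6*sqrt(2))*(x + sqrt(2))*(x + 2*sqrt(2))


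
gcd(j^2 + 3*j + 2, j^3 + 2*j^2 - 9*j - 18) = j + 2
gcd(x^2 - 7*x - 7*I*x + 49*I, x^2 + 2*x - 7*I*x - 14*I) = x - 7*I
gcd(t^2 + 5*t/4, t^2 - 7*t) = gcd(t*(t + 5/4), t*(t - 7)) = t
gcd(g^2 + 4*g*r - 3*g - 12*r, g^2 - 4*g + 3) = g - 3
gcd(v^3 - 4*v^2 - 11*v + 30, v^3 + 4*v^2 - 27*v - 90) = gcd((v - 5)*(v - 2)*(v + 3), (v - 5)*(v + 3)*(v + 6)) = v^2 - 2*v - 15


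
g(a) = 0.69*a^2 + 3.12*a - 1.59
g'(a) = 1.38*a + 3.12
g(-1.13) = -4.23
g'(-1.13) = 1.56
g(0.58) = 0.45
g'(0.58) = 3.92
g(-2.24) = -5.12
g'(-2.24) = 0.03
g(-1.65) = -4.86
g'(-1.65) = 0.84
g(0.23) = -0.84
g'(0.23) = 3.44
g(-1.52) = -4.74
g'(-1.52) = 1.02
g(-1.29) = -4.47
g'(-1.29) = 1.34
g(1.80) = 6.26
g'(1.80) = 5.60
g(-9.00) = 26.22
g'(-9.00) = -9.30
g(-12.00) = 60.33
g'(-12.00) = -13.44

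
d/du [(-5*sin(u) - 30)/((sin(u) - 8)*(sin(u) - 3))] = 5*(sin(u)^2 + 12*sin(u) - 90)*cos(u)/((sin(u) - 8)^2*(sin(u) - 3)^2)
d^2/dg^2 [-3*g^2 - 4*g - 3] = -6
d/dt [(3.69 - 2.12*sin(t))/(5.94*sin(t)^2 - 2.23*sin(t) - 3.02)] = (12.5928*sin(t)^2 - 43.8372*sin(t) + 14.6311)*cos(t)/(35.2836*sin(t)^4 - 26.4924*sin(t)^3 - 30.9047*sin(t)^2 + 13.4692*sin(t) + 9.1204)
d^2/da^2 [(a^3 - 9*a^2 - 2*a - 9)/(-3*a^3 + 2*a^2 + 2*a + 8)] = 2*(75*a^6 + 36*a^5 + 468*a^4 + 1076*a^3 - 246*a^2 + 468*a + 436)/(27*a^9 - 54*a^8 - 18*a^7 - 152*a^6 + 300*a^5 + 168*a^4 + 376*a^3 - 480*a^2 - 384*a - 512)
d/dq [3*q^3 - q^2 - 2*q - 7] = 9*q^2 - 2*q - 2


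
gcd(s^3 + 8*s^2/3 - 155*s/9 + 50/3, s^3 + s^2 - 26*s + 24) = s + 6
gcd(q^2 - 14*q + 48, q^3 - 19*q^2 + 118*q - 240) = q^2 - 14*q + 48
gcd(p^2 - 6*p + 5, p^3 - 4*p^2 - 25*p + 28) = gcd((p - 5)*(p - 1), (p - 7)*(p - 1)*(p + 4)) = p - 1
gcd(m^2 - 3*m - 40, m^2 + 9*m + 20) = m + 5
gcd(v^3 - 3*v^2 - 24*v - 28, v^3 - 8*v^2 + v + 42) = v^2 - 5*v - 14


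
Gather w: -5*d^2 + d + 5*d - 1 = -5*d^2 + 6*d - 1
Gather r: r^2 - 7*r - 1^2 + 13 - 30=r^2 - 7*r - 18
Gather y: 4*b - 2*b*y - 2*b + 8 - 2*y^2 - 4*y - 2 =2*b - 2*y^2 + y*(-2*b - 4) + 6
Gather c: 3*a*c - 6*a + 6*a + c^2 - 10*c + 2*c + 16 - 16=c^2 + c*(3*a - 8)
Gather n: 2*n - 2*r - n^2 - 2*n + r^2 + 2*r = -n^2 + r^2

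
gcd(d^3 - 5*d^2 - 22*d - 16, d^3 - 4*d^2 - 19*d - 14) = d^2 + 3*d + 2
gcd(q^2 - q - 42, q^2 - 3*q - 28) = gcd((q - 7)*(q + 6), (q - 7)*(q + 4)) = q - 7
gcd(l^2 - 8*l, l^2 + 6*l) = l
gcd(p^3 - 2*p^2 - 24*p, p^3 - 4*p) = p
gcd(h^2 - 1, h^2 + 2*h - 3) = h - 1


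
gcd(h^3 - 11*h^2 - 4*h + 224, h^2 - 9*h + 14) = h - 7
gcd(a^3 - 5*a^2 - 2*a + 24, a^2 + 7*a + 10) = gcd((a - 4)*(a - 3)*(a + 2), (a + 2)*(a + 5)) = a + 2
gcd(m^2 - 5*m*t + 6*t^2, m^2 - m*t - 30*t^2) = 1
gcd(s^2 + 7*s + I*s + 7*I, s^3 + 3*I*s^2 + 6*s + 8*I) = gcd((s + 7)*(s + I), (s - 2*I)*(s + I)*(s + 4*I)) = s + I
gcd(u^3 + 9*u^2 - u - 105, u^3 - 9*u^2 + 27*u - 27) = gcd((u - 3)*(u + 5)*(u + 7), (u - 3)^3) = u - 3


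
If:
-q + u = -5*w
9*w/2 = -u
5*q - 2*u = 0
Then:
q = 0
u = 0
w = 0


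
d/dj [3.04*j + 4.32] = 3.04000000000000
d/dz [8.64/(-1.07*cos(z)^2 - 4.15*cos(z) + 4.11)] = -(18.4896*cos(z) + 35.856)*sin(z)/(1.07*cos(z)^2 + 4.15*cos(z) - 4.11)^2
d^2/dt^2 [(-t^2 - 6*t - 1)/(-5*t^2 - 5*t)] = 2*(5*t^3 + 3*t^2 + 3*t + 1)/(5*t^3*(t^3 + 3*t^2 + 3*t + 1))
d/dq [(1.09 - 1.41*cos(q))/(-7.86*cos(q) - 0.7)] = -9.5544*sin(q)/(7.86*cos(q) + 0.7)^2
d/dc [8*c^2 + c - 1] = 16*c + 1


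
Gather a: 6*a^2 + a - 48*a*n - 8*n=6*a^2 + a*(1 - 48*n) - 8*n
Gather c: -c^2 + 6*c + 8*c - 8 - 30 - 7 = -c^2 + 14*c - 45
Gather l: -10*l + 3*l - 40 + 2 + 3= -7*l - 35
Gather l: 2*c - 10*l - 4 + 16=2*c - 10*l + 12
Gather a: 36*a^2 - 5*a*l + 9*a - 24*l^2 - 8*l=36*a^2 + a*(9 - 5*l) - 24*l^2 - 8*l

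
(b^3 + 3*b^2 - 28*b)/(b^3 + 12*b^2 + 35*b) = (b - 4)/(b + 5)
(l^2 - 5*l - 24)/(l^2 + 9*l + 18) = (l - 8)/(l + 6)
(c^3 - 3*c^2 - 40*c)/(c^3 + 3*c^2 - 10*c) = (c - 8)/(c - 2)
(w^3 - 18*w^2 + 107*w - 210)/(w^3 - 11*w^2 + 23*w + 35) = (w - 6)/(w + 1)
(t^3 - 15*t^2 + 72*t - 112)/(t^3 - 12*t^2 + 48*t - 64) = (t - 7)/(t - 4)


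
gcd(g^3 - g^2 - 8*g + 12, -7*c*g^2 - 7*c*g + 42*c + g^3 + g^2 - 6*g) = g^2 + g - 6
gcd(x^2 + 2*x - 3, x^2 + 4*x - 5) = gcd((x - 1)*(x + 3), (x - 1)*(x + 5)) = x - 1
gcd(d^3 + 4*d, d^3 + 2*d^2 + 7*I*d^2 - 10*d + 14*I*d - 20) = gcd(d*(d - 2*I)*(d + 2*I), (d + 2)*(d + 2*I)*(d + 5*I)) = d + 2*I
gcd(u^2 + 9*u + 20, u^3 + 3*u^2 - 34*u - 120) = u^2 + 9*u + 20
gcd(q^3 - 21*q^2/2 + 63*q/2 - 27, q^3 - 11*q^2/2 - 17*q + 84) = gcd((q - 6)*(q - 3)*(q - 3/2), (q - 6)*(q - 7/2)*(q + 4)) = q - 6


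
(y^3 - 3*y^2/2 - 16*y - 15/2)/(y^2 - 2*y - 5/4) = 2*(y^2 - 2*y - 15)/(2*y - 5)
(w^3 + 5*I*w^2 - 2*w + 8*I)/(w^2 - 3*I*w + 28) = (w^2 + I*w + 2)/(w - 7*I)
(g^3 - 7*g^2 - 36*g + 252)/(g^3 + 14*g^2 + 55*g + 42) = (g^2 - 13*g + 42)/(g^2 + 8*g + 7)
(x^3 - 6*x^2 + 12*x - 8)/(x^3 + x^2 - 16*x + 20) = (x - 2)/(x + 5)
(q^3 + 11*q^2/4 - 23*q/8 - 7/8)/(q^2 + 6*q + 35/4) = (4*q^2 - 3*q - 1)/(2*(2*q + 5))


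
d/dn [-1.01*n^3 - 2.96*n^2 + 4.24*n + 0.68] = -3.03*n^2 - 5.92*n + 4.24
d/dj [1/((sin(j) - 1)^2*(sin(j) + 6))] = -(3*sin(j) + 11)*cos(j)/((sin(j) - 1)^3*(sin(j) + 6)^2)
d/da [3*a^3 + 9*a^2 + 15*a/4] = 9*a^2 + 18*a + 15/4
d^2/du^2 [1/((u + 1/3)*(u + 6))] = 6*(9*(u + 6)^2 + 3*(u + 6)*(3*u + 1) + (3*u + 1)^2)/((u + 6)^3*(3*u + 1)^3)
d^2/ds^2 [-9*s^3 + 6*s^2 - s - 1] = 12 - 54*s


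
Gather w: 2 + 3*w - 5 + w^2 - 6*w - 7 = w^2 - 3*w - 10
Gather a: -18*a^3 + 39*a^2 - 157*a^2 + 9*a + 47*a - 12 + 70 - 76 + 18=-18*a^3 - 118*a^2 + 56*a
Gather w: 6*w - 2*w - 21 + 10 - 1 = 4*w - 12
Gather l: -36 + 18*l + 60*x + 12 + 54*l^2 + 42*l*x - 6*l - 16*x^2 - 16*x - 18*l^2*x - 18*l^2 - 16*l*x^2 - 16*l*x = l^2*(36 - 18*x) + l*(-16*x^2 + 26*x + 12) - 16*x^2 + 44*x - 24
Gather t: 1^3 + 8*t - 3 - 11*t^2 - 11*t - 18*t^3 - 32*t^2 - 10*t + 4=-18*t^3 - 43*t^2 - 13*t + 2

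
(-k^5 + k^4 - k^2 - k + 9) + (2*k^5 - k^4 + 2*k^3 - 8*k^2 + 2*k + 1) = k^5 + 2*k^3 - 9*k^2 + k + 10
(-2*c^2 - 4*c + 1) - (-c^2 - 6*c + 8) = -c^2 + 2*c - 7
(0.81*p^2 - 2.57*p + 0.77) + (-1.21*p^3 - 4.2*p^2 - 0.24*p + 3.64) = -1.21*p^3 - 3.39*p^2 - 2.81*p + 4.41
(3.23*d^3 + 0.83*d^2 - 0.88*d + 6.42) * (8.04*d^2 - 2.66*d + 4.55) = 25.9692*d^5 - 1.9186*d^4 + 5.4135*d^3 + 57.7341*d^2 - 21.0812*d + 29.211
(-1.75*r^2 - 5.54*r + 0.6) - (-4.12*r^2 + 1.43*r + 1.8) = 2.37*r^2 - 6.97*r - 1.2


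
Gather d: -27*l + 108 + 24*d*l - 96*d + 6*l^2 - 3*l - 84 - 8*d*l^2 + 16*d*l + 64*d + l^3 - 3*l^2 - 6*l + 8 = d*(-8*l^2 + 40*l - 32) + l^3 + 3*l^2 - 36*l + 32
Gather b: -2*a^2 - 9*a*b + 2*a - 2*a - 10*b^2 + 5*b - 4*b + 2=-2*a^2 - 10*b^2 + b*(1 - 9*a) + 2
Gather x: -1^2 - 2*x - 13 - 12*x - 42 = -14*x - 56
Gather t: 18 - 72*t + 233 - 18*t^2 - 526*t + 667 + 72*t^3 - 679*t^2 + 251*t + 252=72*t^3 - 697*t^2 - 347*t + 1170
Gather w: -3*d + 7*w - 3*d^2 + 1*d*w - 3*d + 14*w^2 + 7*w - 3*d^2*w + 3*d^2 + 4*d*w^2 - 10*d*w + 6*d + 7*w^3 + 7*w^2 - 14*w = 7*w^3 + w^2*(4*d + 21) + w*(-3*d^2 - 9*d)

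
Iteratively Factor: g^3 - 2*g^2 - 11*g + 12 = (g + 3)*(g^2 - 5*g + 4) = (g - 4)*(g + 3)*(g - 1)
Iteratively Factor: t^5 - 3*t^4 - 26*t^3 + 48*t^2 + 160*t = (t + 2)*(t^4 - 5*t^3 - 16*t^2 + 80*t) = t*(t + 2)*(t^3 - 5*t^2 - 16*t + 80) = t*(t + 2)*(t + 4)*(t^2 - 9*t + 20) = t*(t - 4)*(t + 2)*(t + 4)*(t - 5)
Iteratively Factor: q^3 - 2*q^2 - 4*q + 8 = (q + 2)*(q^2 - 4*q + 4) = (q - 2)*(q + 2)*(q - 2)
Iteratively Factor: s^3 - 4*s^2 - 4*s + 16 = (s - 2)*(s^2 - 2*s - 8) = (s - 4)*(s - 2)*(s + 2)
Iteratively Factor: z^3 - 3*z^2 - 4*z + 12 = (z + 2)*(z^2 - 5*z + 6) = (z - 2)*(z + 2)*(z - 3)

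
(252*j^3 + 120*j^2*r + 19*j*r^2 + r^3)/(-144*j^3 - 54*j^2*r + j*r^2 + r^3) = (42*j^2 + 13*j*r + r^2)/(-24*j^2 - 5*j*r + r^2)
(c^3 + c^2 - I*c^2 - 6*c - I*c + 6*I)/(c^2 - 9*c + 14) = (c^2 + c*(3 - I) - 3*I)/(c - 7)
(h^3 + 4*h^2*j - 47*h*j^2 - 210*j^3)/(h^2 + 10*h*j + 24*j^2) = (h^2 - 2*h*j - 35*j^2)/(h + 4*j)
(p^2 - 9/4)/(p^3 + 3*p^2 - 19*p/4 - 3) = (2*p + 3)/(2*p^2 + 9*p + 4)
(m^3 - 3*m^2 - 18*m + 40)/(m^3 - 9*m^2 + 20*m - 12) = (m^2 - m - 20)/(m^2 - 7*m + 6)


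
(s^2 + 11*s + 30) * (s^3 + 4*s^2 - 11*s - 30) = s^5 + 15*s^4 + 63*s^3 - 31*s^2 - 660*s - 900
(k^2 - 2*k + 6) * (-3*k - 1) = -3*k^3 + 5*k^2 - 16*k - 6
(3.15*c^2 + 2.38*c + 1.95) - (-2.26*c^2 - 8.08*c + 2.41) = 5.41*c^2 + 10.46*c - 0.46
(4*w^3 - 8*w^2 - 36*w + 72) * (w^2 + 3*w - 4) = 4*w^5 + 4*w^4 - 76*w^3 - 4*w^2 + 360*w - 288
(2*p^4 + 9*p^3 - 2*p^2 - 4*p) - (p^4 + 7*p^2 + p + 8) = p^4 + 9*p^3 - 9*p^2 - 5*p - 8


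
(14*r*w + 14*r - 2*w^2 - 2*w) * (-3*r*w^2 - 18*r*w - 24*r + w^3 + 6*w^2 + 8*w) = -42*r^2*w^3 - 294*r^2*w^2 - 588*r^2*w - 336*r^2 + 20*r*w^4 + 140*r*w^3 + 280*r*w^2 + 160*r*w - 2*w^5 - 14*w^4 - 28*w^3 - 16*w^2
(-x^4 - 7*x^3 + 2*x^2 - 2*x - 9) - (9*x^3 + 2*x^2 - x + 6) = -x^4 - 16*x^3 - x - 15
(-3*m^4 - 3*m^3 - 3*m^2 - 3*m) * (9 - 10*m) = 30*m^5 + 3*m^4 + 3*m^3 + 3*m^2 - 27*m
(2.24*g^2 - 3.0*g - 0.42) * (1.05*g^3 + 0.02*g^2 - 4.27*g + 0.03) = 2.352*g^5 - 3.1052*g^4 - 10.0658*g^3 + 12.8688*g^2 + 1.7034*g - 0.0126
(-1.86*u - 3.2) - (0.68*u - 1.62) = -2.54*u - 1.58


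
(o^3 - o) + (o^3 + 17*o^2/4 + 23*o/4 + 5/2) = 2*o^3 + 17*o^2/4 + 19*o/4 + 5/2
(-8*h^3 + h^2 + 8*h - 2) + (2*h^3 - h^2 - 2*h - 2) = -6*h^3 + 6*h - 4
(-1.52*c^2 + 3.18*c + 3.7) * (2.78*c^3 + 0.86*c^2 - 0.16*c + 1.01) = -4.2256*c^5 + 7.5332*c^4 + 13.264*c^3 + 1.138*c^2 + 2.6198*c + 3.737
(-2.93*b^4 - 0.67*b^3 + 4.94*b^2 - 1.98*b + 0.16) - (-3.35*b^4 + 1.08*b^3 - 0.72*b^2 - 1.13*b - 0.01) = 0.42*b^4 - 1.75*b^3 + 5.66*b^2 - 0.85*b + 0.17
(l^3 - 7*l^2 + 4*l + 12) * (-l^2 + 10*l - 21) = -l^5 + 17*l^4 - 95*l^3 + 175*l^2 + 36*l - 252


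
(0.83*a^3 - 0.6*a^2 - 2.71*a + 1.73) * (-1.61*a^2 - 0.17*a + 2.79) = -1.3363*a^5 + 0.8249*a^4 + 6.7808*a^3 - 3.9986*a^2 - 7.855*a + 4.8267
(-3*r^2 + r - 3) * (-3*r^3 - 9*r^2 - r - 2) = 9*r^5 + 24*r^4 + 3*r^3 + 32*r^2 + r + 6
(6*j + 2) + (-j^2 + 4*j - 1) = -j^2 + 10*j + 1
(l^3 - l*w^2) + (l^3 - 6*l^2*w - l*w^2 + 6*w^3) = 2*l^3 - 6*l^2*w - 2*l*w^2 + 6*w^3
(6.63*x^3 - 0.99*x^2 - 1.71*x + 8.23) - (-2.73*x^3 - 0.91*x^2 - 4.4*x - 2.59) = 9.36*x^3 - 0.08*x^2 + 2.69*x + 10.82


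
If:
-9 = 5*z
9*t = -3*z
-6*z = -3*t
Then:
No Solution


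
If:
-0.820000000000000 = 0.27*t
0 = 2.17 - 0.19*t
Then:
No Solution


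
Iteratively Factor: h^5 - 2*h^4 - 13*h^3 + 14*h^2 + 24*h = (h - 2)*(h^4 - 13*h^2 - 12*h) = (h - 4)*(h - 2)*(h^3 + 4*h^2 + 3*h) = (h - 4)*(h - 2)*(h + 1)*(h^2 + 3*h) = (h - 4)*(h - 2)*(h + 1)*(h + 3)*(h)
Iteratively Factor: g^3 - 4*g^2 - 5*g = (g)*(g^2 - 4*g - 5) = g*(g + 1)*(g - 5)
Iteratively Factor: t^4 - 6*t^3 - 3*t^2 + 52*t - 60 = (t - 2)*(t^3 - 4*t^2 - 11*t + 30) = (t - 2)*(t + 3)*(t^2 - 7*t + 10) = (t - 5)*(t - 2)*(t + 3)*(t - 2)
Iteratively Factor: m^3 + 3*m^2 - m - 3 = (m - 1)*(m^2 + 4*m + 3) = (m - 1)*(m + 3)*(m + 1)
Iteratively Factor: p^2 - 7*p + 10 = (p - 2)*(p - 5)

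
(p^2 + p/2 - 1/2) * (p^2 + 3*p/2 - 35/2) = p^4 + 2*p^3 - 69*p^2/4 - 19*p/2 + 35/4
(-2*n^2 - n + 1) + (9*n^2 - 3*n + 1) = 7*n^2 - 4*n + 2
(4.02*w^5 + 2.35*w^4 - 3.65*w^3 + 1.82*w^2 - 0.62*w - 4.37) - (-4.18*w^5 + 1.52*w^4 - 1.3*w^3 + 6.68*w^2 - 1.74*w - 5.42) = 8.2*w^5 + 0.83*w^4 - 2.35*w^3 - 4.86*w^2 + 1.12*w + 1.05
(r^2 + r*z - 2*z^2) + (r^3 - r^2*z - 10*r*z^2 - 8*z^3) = r^3 - r^2*z + r^2 - 10*r*z^2 + r*z - 8*z^3 - 2*z^2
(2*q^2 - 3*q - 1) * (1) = 2*q^2 - 3*q - 1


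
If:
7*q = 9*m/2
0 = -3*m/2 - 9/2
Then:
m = -3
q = -27/14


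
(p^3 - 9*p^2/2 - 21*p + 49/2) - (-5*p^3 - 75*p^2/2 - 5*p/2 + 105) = 6*p^3 + 33*p^2 - 37*p/2 - 161/2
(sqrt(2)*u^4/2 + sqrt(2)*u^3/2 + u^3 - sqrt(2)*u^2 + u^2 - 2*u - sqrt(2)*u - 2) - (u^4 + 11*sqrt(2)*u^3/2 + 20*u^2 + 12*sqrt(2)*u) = -u^4 + sqrt(2)*u^4/2 - 5*sqrt(2)*u^3 + u^3 - 19*u^2 - sqrt(2)*u^2 - 13*sqrt(2)*u - 2*u - 2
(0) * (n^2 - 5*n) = 0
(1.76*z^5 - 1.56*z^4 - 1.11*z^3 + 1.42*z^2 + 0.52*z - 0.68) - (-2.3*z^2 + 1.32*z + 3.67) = 1.76*z^5 - 1.56*z^4 - 1.11*z^3 + 3.72*z^2 - 0.8*z - 4.35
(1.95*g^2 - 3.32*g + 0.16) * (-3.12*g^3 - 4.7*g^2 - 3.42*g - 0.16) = -6.084*g^5 + 1.1934*g^4 + 8.4358*g^3 + 10.2904*g^2 - 0.016*g - 0.0256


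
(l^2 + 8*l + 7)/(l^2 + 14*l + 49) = (l + 1)/(l + 7)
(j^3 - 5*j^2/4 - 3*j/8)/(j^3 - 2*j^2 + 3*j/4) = (4*j + 1)/(2*(2*j - 1))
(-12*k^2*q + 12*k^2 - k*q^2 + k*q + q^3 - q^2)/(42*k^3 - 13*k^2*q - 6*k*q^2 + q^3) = (-4*k*q + 4*k + q^2 - q)/(14*k^2 - 9*k*q + q^2)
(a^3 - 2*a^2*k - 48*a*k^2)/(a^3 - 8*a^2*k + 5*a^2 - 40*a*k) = (a + 6*k)/(a + 5)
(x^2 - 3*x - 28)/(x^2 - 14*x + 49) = (x + 4)/(x - 7)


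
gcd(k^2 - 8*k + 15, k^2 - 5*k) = k - 5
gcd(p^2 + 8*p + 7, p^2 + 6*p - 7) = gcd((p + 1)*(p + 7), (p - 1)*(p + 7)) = p + 7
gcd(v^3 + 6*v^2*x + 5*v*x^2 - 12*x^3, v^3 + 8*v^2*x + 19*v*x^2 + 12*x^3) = v^2 + 7*v*x + 12*x^2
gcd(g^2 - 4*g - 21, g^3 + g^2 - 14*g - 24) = g + 3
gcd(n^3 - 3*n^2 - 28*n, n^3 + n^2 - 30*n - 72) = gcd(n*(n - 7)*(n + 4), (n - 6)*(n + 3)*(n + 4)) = n + 4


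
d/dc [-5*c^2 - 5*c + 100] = -10*c - 5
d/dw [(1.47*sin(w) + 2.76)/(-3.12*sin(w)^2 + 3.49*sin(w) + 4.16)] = (4.5864*sin(w)^2 + 17.2224*sin(w) - 3.5172)*cos(w)/(9.7344*sin(w)^4 - 21.7776*sin(w)^3 - 13.7783*sin(w)^2 + 29.0368*sin(w) + 17.3056)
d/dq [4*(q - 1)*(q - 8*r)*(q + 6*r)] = 12*q^2 - 16*q*r - 8*q - 192*r^2 + 8*r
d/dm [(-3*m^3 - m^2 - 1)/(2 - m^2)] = 3*m*(m^3 - 6*m - 2)/(m^4 - 4*m^2 + 4)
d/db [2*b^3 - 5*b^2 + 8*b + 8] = 6*b^2 - 10*b + 8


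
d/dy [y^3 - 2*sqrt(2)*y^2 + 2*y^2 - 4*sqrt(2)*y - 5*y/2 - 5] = 3*y^2 - 4*sqrt(2)*y + 4*y - 4*sqrt(2) - 5/2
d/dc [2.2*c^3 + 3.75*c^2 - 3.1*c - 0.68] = 6.6*c^2 + 7.5*c - 3.1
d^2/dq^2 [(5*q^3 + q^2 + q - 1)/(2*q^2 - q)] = 2*(11*q^3 - 12*q^2 + 6*q - 1)/(q^3*(8*q^3 - 12*q^2 + 6*q - 1))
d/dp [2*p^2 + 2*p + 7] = 4*p + 2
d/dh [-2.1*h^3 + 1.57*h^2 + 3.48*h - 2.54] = -6.3*h^2 + 3.14*h + 3.48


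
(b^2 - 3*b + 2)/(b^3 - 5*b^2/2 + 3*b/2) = 2*(b - 2)/(b*(2*b - 3))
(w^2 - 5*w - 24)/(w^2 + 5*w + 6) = (w - 8)/(w + 2)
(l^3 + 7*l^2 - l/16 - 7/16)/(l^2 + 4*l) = (16*l^3 + 112*l^2 - l - 7)/(16*l*(l + 4))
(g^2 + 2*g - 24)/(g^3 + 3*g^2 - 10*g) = (g^2 + 2*g - 24)/(g*(g^2 + 3*g - 10))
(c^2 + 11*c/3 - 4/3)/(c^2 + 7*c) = (3*c^2 + 11*c - 4)/(3*c*(c + 7))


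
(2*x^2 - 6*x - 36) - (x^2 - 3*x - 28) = x^2 - 3*x - 8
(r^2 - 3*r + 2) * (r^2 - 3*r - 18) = r^4 - 6*r^3 - 7*r^2 + 48*r - 36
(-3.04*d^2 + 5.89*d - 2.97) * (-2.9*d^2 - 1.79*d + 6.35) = 8.816*d^4 - 11.6394*d^3 - 21.2341*d^2 + 42.7178*d - 18.8595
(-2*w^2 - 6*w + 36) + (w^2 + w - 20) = -w^2 - 5*w + 16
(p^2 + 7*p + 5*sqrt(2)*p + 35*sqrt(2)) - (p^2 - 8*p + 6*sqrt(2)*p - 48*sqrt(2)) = -sqrt(2)*p + 15*p + 83*sqrt(2)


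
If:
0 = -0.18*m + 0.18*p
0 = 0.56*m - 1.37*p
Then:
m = 0.00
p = 0.00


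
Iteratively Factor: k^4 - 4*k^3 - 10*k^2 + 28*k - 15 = (k - 5)*(k^3 + k^2 - 5*k + 3) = (k - 5)*(k - 1)*(k^2 + 2*k - 3) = (k - 5)*(k - 1)*(k + 3)*(k - 1)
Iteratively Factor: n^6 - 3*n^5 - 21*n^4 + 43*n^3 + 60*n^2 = (n + 4)*(n^5 - 7*n^4 + 7*n^3 + 15*n^2) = (n - 5)*(n + 4)*(n^4 - 2*n^3 - 3*n^2) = (n - 5)*(n - 3)*(n + 4)*(n^3 + n^2) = n*(n - 5)*(n - 3)*(n + 4)*(n^2 + n) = n^2*(n - 5)*(n - 3)*(n + 4)*(n + 1)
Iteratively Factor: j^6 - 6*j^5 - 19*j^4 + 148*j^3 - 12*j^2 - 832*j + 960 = (j + 3)*(j^5 - 9*j^4 + 8*j^3 + 124*j^2 - 384*j + 320) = (j - 4)*(j + 3)*(j^4 - 5*j^3 - 12*j^2 + 76*j - 80) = (j - 4)*(j - 2)*(j + 3)*(j^3 - 3*j^2 - 18*j + 40) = (j - 4)*(j - 2)^2*(j + 3)*(j^2 - j - 20) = (j - 4)*(j - 2)^2*(j + 3)*(j + 4)*(j - 5)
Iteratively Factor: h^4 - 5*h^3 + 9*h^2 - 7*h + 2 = (h - 1)*(h^3 - 4*h^2 + 5*h - 2) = (h - 2)*(h - 1)*(h^2 - 2*h + 1) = (h - 2)*(h - 1)^2*(h - 1)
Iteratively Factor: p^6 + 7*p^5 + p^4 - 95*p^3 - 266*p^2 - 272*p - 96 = (p - 4)*(p^5 + 11*p^4 + 45*p^3 + 85*p^2 + 74*p + 24) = (p - 4)*(p + 1)*(p^4 + 10*p^3 + 35*p^2 + 50*p + 24) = (p - 4)*(p + 1)^2*(p^3 + 9*p^2 + 26*p + 24) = (p - 4)*(p + 1)^2*(p + 4)*(p^2 + 5*p + 6) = (p - 4)*(p + 1)^2*(p + 2)*(p + 4)*(p + 3)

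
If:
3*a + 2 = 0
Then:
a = -2/3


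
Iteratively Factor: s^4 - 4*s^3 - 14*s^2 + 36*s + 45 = (s + 3)*(s^3 - 7*s^2 + 7*s + 15) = (s + 1)*(s + 3)*(s^2 - 8*s + 15) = (s - 3)*(s + 1)*(s + 3)*(s - 5)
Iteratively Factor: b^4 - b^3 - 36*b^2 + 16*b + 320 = (b - 4)*(b^3 + 3*b^2 - 24*b - 80) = (b - 4)*(b + 4)*(b^2 - b - 20) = (b - 5)*(b - 4)*(b + 4)*(b + 4)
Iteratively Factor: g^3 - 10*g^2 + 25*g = (g)*(g^2 - 10*g + 25) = g*(g - 5)*(g - 5)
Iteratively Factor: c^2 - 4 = (c + 2)*(c - 2)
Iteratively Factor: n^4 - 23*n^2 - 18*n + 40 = (n + 2)*(n^3 - 2*n^2 - 19*n + 20) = (n - 5)*(n + 2)*(n^2 + 3*n - 4) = (n - 5)*(n + 2)*(n + 4)*(n - 1)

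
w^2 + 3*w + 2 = (w + 1)*(w + 2)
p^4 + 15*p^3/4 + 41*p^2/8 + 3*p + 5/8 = (p + 1/2)*(p + 1)^2*(p + 5/4)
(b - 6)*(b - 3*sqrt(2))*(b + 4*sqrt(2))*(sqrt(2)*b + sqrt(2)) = sqrt(2)*b^4 - 5*sqrt(2)*b^3 + 2*b^3 - 30*sqrt(2)*b^2 - 10*b^2 - 12*b + 120*sqrt(2)*b + 144*sqrt(2)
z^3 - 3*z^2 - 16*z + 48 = (z - 4)*(z - 3)*(z + 4)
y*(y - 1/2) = y^2 - y/2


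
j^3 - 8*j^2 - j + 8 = (j - 8)*(j - 1)*(j + 1)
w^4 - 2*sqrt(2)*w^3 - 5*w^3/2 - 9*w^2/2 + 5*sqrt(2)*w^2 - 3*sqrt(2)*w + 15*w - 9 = (w - 3/2)*(w - 1)*(w - 3*sqrt(2))*(w + sqrt(2))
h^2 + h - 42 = (h - 6)*(h + 7)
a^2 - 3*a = a*(a - 3)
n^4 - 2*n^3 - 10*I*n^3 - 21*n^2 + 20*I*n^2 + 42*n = n*(n - 2)*(n - 7*I)*(n - 3*I)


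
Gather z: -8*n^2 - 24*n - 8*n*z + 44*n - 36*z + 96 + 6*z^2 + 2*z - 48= -8*n^2 + 20*n + 6*z^2 + z*(-8*n - 34) + 48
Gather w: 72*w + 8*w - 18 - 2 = 80*w - 20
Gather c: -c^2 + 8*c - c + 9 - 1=-c^2 + 7*c + 8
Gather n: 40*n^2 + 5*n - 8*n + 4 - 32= 40*n^2 - 3*n - 28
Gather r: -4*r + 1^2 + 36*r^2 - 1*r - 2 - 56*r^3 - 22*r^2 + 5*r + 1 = -56*r^3 + 14*r^2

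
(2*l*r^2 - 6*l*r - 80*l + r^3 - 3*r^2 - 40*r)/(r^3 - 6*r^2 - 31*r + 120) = (2*l + r)/(r - 3)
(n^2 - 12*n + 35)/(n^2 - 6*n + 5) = (n - 7)/(n - 1)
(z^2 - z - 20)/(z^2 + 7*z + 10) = (z^2 - z - 20)/(z^2 + 7*z + 10)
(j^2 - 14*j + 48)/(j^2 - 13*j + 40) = (j - 6)/(j - 5)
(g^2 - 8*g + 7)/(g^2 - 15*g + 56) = (g - 1)/(g - 8)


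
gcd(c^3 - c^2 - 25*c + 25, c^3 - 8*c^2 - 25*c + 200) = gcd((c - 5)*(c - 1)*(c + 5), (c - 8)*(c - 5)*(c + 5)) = c^2 - 25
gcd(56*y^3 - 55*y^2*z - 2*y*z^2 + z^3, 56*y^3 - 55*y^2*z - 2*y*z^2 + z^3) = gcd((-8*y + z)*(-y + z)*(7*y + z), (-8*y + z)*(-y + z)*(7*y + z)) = 56*y^3 - 55*y^2*z - 2*y*z^2 + z^3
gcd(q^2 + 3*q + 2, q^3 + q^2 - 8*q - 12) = q + 2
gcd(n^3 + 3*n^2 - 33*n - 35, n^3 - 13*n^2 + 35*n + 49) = n + 1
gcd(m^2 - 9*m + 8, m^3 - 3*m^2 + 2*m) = m - 1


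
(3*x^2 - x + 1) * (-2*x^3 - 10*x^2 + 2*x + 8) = -6*x^5 - 28*x^4 + 14*x^3 + 12*x^2 - 6*x + 8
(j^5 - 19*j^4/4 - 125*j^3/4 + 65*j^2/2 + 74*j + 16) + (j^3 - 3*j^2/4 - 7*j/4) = j^5 - 19*j^4/4 - 121*j^3/4 + 127*j^2/4 + 289*j/4 + 16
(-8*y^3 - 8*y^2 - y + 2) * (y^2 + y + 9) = -8*y^5 - 16*y^4 - 81*y^3 - 71*y^2 - 7*y + 18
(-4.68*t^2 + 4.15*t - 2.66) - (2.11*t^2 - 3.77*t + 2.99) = -6.79*t^2 + 7.92*t - 5.65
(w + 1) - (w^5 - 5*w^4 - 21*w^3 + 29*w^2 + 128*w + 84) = -w^5 + 5*w^4 + 21*w^3 - 29*w^2 - 127*w - 83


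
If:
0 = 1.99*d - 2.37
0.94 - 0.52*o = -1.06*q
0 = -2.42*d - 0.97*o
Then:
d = 1.19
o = -2.97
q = -2.34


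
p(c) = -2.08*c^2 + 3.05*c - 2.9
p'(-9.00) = 40.49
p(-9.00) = -198.83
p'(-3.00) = 15.53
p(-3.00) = -30.77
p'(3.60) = -11.93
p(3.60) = -18.88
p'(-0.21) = 3.92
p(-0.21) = -3.63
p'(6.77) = -25.11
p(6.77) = -77.58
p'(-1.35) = 8.67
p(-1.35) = -10.81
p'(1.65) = -3.81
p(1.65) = -3.53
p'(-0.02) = 3.13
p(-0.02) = -2.96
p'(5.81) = -21.12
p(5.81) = -55.39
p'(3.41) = -11.14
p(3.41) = -16.69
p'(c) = 3.05 - 4.16*c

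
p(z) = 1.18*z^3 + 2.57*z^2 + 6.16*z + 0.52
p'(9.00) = 339.16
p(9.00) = 1124.35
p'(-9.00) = 246.64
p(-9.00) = -706.97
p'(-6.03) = 103.88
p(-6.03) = -201.90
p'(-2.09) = 10.88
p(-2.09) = -11.90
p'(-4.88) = 65.38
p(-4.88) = -105.47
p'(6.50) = 189.14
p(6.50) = 473.20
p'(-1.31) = 5.50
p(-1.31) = -5.79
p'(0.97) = 14.48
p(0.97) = 9.99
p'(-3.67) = 34.98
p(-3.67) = -45.80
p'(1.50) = 21.84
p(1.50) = 19.52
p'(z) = 3.54*z^2 + 5.14*z + 6.16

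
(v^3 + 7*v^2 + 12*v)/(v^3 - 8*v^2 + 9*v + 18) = v*(v^2 + 7*v + 12)/(v^3 - 8*v^2 + 9*v + 18)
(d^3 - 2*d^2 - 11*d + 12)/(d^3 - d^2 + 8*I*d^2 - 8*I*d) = (d^2 - d - 12)/(d*(d + 8*I))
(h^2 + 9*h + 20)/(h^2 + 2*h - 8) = (h + 5)/(h - 2)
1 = 1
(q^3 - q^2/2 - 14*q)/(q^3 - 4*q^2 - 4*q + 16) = q*(2*q + 7)/(2*(q^2 - 4))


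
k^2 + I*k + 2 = (k - I)*(k + 2*I)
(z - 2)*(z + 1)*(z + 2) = z^3 + z^2 - 4*z - 4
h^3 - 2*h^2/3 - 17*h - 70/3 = (h - 5)*(h + 2)*(h + 7/3)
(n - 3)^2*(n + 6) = n^3 - 27*n + 54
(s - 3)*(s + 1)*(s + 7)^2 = s^4 + 12*s^3 + 18*s^2 - 140*s - 147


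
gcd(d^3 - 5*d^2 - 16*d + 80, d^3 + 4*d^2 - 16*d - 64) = d^2 - 16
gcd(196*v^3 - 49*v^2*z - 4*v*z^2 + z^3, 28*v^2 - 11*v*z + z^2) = 28*v^2 - 11*v*z + z^2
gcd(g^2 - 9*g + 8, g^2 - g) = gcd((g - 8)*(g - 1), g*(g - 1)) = g - 1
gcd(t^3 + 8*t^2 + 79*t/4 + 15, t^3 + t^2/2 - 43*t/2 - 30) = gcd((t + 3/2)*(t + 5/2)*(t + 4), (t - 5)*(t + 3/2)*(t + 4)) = t^2 + 11*t/2 + 6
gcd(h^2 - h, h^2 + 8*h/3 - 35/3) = 1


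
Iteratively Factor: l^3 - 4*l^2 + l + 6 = (l - 2)*(l^2 - 2*l - 3) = (l - 2)*(l + 1)*(l - 3)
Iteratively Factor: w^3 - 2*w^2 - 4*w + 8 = (w - 2)*(w^2 - 4) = (w - 2)*(w + 2)*(w - 2)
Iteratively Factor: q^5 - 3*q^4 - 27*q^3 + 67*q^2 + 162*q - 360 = (q - 5)*(q^4 + 2*q^3 - 17*q^2 - 18*q + 72) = (q - 5)*(q + 3)*(q^3 - q^2 - 14*q + 24) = (q - 5)*(q + 3)*(q + 4)*(q^2 - 5*q + 6) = (q - 5)*(q - 3)*(q + 3)*(q + 4)*(q - 2)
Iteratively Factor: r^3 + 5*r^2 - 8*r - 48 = (r + 4)*(r^2 + r - 12) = (r - 3)*(r + 4)*(r + 4)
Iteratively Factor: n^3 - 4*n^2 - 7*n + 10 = (n - 5)*(n^2 + n - 2) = (n - 5)*(n + 2)*(n - 1)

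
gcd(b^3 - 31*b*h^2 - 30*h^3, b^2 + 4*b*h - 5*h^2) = b + 5*h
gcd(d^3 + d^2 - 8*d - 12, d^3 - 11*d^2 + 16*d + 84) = d + 2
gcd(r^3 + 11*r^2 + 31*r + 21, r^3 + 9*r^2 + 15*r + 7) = r^2 + 8*r + 7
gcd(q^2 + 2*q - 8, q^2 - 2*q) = q - 2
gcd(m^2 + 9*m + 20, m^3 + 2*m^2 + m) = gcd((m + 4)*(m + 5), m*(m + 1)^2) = 1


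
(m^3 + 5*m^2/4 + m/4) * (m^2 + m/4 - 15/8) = m^5 + 3*m^4/2 - 21*m^3/16 - 73*m^2/32 - 15*m/32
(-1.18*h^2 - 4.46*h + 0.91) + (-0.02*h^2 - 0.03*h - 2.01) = -1.2*h^2 - 4.49*h - 1.1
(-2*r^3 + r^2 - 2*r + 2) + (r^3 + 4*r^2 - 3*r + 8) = -r^3 + 5*r^2 - 5*r + 10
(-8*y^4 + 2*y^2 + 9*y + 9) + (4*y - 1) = -8*y^4 + 2*y^2 + 13*y + 8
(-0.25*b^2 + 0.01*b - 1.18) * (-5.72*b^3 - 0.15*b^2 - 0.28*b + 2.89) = 1.43*b^5 - 0.0197*b^4 + 6.8181*b^3 - 0.5483*b^2 + 0.3593*b - 3.4102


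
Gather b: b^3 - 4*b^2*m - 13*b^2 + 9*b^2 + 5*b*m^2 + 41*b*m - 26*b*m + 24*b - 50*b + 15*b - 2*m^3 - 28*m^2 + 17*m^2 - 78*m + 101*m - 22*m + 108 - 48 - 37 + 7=b^3 + b^2*(-4*m - 4) + b*(5*m^2 + 15*m - 11) - 2*m^3 - 11*m^2 + m + 30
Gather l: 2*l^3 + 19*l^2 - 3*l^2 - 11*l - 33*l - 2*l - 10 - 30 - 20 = 2*l^3 + 16*l^2 - 46*l - 60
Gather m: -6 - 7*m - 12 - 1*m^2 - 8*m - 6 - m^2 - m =-2*m^2 - 16*m - 24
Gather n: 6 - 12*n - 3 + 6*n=3 - 6*n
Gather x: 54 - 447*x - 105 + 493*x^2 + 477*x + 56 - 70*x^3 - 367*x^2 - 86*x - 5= -70*x^3 + 126*x^2 - 56*x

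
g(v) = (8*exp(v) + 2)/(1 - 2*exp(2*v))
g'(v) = 8*exp(v)/(1 - 2*exp(2*v)) + 4*(8*exp(v) + 2)*exp(2*v)/(1 - 2*exp(2*v))^2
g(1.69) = -0.79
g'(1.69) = 0.85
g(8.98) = -0.00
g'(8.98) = 0.00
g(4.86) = -0.03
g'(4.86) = 0.03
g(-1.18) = 5.50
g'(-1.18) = 5.59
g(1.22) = -1.33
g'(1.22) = 1.54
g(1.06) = -1.60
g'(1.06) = 1.93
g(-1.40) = 4.52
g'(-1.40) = 3.50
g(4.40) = -0.05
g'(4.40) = 0.05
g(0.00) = -10.00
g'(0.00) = 32.00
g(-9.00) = 2.00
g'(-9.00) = 0.00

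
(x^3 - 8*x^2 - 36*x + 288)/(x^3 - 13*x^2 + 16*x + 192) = (x^2 - 36)/(x^2 - 5*x - 24)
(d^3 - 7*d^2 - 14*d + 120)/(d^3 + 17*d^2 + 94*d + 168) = (d^2 - 11*d + 30)/(d^2 + 13*d + 42)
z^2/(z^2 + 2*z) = z/(z + 2)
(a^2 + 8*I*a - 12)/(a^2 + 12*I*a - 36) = (a + 2*I)/(a + 6*I)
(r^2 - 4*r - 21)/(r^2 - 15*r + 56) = (r + 3)/(r - 8)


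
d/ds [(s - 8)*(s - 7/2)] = 2*s - 23/2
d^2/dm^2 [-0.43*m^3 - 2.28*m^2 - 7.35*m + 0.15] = -2.58*m - 4.56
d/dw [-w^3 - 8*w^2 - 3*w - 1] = -3*w^2 - 16*w - 3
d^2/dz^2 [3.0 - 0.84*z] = 0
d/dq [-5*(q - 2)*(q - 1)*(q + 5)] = -15*q^2 - 20*q + 65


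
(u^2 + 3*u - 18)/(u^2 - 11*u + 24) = (u + 6)/(u - 8)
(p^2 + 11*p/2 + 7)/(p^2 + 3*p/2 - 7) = (p + 2)/(p - 2)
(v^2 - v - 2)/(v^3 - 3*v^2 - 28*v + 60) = (v + 1)/(v^2 - v - 30)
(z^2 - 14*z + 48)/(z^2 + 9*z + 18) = (z^2 - 14*z + 48)/(z^2 + 9*z + 18)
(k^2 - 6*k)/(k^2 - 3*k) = (k - 6)/(k - 3)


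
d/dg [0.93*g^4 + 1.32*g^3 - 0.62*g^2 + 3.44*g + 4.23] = 3.72*g^3 + 3.96*g^2 - 1.24*g + 3.44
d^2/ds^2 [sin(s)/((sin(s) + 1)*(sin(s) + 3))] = (-sin(s)^4 + 5*sin(s)^3 + 15*sin(s)^2 - 3*sin(s) - 24)/((sin(s) + 1)^2*(sin(s) + 3)^3)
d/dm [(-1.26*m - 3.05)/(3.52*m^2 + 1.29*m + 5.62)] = (4.4352*m^2 + 21.472*m - 3.1467)/(12.3904*m^4 + 9.0816*m^3 + 41.2289*m^2 + 14.4996*m + 31.5844)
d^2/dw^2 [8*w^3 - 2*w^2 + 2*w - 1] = 48*w - 4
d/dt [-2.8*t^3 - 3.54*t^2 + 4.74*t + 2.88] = -8.4*t^2 - 7.08*t + 4.74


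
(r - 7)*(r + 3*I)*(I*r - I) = I*r^3 - 3*r^2 - 8*I*r^2 + 24*r + 7*I*r - 21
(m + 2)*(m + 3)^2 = m^3 + 8*m^2 + 21*m + 18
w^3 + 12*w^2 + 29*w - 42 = (w - 1)*(w + 6)*(w + 7)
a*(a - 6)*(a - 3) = a^3 - 9*a^2 + 18*a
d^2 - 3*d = d*(d - 3)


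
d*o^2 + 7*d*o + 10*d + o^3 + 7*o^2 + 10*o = (d + o)*(o + 2)*(o + 5)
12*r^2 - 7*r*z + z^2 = (-4*r + z)*(-3*r + z)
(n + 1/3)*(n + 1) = n^2 + 4*n/3 + 1/3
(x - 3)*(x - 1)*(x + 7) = x^3 + 3*x^2 - 25*x + 21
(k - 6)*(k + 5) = k^2 - k - 30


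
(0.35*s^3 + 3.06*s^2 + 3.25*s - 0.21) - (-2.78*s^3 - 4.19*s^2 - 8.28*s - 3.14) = 3.13*s^3 + 7.25*s^2 + 11.53*s + 2.93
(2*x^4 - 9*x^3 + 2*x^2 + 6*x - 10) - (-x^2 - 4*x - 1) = 2*x^4 - 9*x^3 + 3*x^2 + 10*x - 9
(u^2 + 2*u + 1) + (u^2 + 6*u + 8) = 2*u^2 + 8*u + 9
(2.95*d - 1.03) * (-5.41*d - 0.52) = -15.9595*d^2 + 4.0383*d + 0.5356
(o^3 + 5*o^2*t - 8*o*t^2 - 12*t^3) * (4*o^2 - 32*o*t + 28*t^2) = 4*o^5 - 12*o^4*t - 164*o^3*t^2 + 348*o^2*t^3 + 160*o*t^4 - 336*t^5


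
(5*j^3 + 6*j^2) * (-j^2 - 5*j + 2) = -5*j^5 - 31*j^4 - 20*j^3 + 12*j^2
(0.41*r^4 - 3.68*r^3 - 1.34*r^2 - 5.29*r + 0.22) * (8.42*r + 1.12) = 3.4522*r^5 - 30.5264*r^4 - 15.4044*r^3 - 46.0426*r^2 - 4.0724*r + 0.2464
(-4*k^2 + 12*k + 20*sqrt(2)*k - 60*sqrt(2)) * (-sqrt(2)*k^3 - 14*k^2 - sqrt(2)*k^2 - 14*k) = 4*sqrt(2)*k^5 - 8*sqrt(2)*k^4 + 16*k^4 - 292*sqrt(2)*k^3 - 32*k^3 - 48*k^2 + 560*sqrt(2)*k^2 + 840*sqrt(2)*k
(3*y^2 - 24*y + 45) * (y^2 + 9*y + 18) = 3*y^4 + 3*y^3 - 117*y^2 - 27*y + 810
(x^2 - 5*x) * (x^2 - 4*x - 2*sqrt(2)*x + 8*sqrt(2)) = x^4 - 9*x^3 - 2*sqrt(2)*x^3 + 20*x^2 + 18*sqrt(2)*x^2 - 40*sqrt(2)*x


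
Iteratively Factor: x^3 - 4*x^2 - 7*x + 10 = (x - 5)*(x^2 + x - 2) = (x - 5)*(x - 1)*(x + 2)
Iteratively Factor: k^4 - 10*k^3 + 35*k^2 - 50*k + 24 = (k - 1)*(k^3 - 9*k^2 + 26*k - 24) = (k - 2)*(k - 1)*(k^2 - 7*k + 12) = (k - 3)*(k - 2)*(k - 1)*(k - 4)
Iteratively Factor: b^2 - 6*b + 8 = (b - 4)*(b - 2)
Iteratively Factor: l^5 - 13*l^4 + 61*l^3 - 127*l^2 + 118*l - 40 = (l - 1)*(l^4 - 12*l^3 + 49*l^2 - 78*l + 40) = (l - 5)*(l - 1)*(l^3 - 7*l^2 + 14*l - 8) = (l - 5)*(l - 1)^2*(l^2 - 6*l + 8) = (l - 5)*(l - 4)*(l - 1)^2*(l - 2)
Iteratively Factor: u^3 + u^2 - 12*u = (u - 3)*(u^2 + 4*u) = (u - 3)*(u + 4)*(u)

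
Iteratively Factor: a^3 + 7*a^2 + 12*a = (a + 3)*(a^2 + 4*a) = (a + 3)*(a + 4)*(a)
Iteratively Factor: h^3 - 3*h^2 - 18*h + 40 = (h + 4)*(h^2 - 7*h + 10) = (h - 2)*(h + 4)*(h - 5)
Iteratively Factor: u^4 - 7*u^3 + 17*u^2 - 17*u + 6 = (u - 3)*(u^3 - 4*u^2 + 5*u - 2) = (u - 3)*(u - 1)*(u^2 - 3*u + 2) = (u - 3)*(u - 1)^2*(u - 2)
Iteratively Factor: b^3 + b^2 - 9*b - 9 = (b + 3)*(b^2 - 2*b - 3) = (b - 3)*(b + 3)*(b + 1)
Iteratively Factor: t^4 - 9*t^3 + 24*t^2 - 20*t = (t)*(t^3 - 9*t^2 + 24*t - 20) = t*(t - 2)*(t^2 - 7*t + 10) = t*(t - 5)*(t - 2)*(t - 2)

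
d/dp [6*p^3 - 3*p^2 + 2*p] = 18*p^2 - 6*p + 2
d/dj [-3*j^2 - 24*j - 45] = -6*j - 24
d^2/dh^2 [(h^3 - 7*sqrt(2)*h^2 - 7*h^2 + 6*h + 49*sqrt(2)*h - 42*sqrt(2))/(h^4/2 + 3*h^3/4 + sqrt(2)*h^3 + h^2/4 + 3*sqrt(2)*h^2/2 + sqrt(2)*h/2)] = 8*(4*h^9 - 84*sqrt(2)*h^8 - 84*h^8 - 324*h^7 + 846*sqrt(2)*h^7 + 649*sqrt(2)*h^6 + 6068*h^6 + 1566*h^5 + 3339*sqrt(2)*h^5 - 14370*h^4 - 2805*sqrt(2)*h^4 - 14125*sqrt(2)*h^3 - 14322*h^3 - 11214*sqrt(2)*h^2 - 4536*h^2 - 3024*sqrt(2)*h - 504*h - 336*sqrt(2))/(h^3*(8*h^9 + 36*h^8 + 48*sqrt(2)*h^8 + 258*h^7 + 216*sqrt(2)*h^7 + 524*sqrt(2)*h^6 + 927*h^6 + 954*sqrt(2)*h^5 + 1617*h^5 + 1521*h^4 + 1254*sqrt(2)*h^4 + 793*h^3 + 1062*sqrt(2)*h^3 + 216*h^2 + 534*sqrt(2)*h^2 + 24*h + 144*sqrt(2)*h + 16*sqrt(2)))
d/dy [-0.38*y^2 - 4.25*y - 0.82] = -0.76*y - 4.25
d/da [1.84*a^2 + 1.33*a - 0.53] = 3.68*a + 1.33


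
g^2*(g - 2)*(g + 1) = g^4 - g^3 - 2*g^2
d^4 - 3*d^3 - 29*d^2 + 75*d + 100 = (d - 5)*(d - 4)*(d + 1)*(d + 5)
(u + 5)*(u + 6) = u^2 + 11*u + 30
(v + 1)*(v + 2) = v^2 + 3*v + 2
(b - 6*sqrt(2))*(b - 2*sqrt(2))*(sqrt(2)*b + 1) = sqrt(2)*b^3 - 15*b^2 + 16*sqrt(2)*b + 24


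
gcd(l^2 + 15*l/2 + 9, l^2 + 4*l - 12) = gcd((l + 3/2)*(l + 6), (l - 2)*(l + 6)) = l + 6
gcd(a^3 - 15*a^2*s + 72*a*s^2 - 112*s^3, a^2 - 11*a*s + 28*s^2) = a^2 - 11*a*s + 28*s^2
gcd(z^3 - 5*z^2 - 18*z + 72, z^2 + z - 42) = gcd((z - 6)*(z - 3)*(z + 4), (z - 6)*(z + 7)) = z - 6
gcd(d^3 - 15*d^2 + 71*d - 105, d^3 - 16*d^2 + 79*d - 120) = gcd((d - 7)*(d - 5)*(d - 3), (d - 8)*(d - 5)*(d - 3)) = d^2 - 8*d + 15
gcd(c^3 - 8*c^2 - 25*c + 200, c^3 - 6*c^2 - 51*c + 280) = c^2 - 13*c + 40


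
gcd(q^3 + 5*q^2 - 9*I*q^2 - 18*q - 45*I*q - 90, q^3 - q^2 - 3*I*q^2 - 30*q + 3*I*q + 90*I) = q^2 + q*(5 - 3*I) - 15*I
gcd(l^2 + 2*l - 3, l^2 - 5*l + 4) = l - 1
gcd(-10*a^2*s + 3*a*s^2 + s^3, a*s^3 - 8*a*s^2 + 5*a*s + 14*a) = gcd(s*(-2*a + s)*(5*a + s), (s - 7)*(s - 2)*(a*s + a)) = 1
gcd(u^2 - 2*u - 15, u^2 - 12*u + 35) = u - 5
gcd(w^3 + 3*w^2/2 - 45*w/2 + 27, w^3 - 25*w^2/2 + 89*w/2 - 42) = w - 3/2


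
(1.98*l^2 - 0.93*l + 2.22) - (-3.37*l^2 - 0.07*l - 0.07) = 5.35*l^2 - 0.86*l + 2.29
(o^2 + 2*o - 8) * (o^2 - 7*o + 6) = o^4 - 5*o^3 - 16*o^2 + 68*o - 48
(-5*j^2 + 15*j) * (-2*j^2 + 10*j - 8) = 10*j^4 - 80*j^3 + 190*j^2 - 120*j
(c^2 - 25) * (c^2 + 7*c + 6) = c^4 + 7*c^3 - 19*c^2 - 175*c - 150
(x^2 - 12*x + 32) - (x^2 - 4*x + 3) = 29 - 8*x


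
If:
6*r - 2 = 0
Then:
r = 1/3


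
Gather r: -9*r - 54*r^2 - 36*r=-54*r^2 - 45*r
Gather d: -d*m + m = -d*m + m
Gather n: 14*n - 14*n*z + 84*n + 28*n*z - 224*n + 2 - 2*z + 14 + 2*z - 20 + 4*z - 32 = n*(14*z - 126) + 4*z - 36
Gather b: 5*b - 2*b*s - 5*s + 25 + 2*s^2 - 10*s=b*(5 - 2*s) + 2*s^2 - 15*s + 25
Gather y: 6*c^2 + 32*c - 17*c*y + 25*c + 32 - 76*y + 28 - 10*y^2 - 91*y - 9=6*c^2 + 57*c - 10*y^2 + y*(-17*c - 167) + 51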